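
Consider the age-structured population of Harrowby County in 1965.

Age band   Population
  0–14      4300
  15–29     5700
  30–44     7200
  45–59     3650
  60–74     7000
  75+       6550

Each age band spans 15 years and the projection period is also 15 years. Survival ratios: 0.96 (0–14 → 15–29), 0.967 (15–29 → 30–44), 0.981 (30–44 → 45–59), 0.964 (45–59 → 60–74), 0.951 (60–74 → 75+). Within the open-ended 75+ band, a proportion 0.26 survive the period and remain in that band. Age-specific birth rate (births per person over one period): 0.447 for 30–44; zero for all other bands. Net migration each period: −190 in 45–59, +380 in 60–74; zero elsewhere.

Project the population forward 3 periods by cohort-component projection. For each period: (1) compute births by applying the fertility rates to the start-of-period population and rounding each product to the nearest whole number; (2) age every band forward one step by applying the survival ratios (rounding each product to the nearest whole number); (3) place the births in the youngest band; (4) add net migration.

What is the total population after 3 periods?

24463

[period 1]
Births: 7200 × 0.447 = 3218
15–29: 4300 × 0.96 = 4128
30–44: 5700 × 0.967 = 5512
45–59: 7200 × 0.981 = 7063
60–74: 3650 × 0.964 = 3519
75+: 7000 × 0.951 + 6550 × 0.26 = 6657 + 1703 = 8360
Net migration: 45–59 − 190 → 6873; 60–74 + 380 → 3899
Population now: 0–14=3218, 15–29=4128, 30–44=5512, 45–59=6873, 60–74=3899, 75+=8360
[period 2]
Births: 5512 × 0.447 = 2464
15–29: 3218 × 0.96 = 3089
30–44: 4128 × 0.967 = 3992
45–59: 5512 × 0.981 = 5407
60–74: 6873 × 0.964 = 6626
75+: 3899 × 0.951 + 8360 × 0.26 = 3708 + 2174 = 5882
Net migration: 45–59 − 190 → 5217; 60–74 + 380 → 7006
Population now: 0–14=2464, 15–29=3089, 30–44=3992, 45–59=5217, 60–74=7006, 75+=5882
[period 3]
Births: 3992 × 0.447 = 1784
15–29: 2464 × 0.96 = 2365
30–44: 3089 × 0.967 = 2987
45–59: 3992 × 0.981 = 3916
60–74: 5217 × 0.964 = 5029
75+: 7006 × 0.951 + 5882 × 0.26 = 6663 + 1529 = 8192
Net migration: 45–59 − 190 → 3726; 60–74 + 380 → 5409
Population now: 0–14=1784, 15–29=2365, 30–44=2987, 45–59=3726, 60–74=5409, 75+=8192
Total after period 3: 1784 + 2365 + 2987 + 3726 + 5409 + 8192 = 24463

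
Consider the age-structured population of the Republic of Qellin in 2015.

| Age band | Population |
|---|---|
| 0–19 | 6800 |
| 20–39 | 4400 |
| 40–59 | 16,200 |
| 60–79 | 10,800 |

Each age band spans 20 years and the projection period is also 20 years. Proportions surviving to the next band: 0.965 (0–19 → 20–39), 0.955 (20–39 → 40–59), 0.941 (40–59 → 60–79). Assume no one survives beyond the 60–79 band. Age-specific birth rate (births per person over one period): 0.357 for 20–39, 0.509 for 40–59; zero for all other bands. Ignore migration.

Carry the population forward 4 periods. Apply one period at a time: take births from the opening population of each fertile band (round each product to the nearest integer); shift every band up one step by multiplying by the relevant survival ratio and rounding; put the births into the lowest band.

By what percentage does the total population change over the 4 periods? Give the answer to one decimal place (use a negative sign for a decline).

-34.2

[period 1]
Births: 4400 * 0.357 = 1571 ; 16200 * 0.509 = 8246 ⇒ total 9817
20–39: 6800 * 0.965 = 6562
40–59: 4400 * 0.955 = 4202
60–79: 16200 * 0.941 = 15244
Giving 9817 / 6562 / 4202 / 15244.
[period 2]
Births: 6562 * 0.357 = 2343 ; 4202 * 0.509 = 2139 ⇒ total 4482
20–39: 9817 * 0.965 = 9473
40–59: 6562 * 0.955 = 6267
60–79: 4202 * 0.941 = 3954
Giving 4482 / 9473 / 6267 / 3954.
[period 3]
Births: 9473 * 0.357 = 3382 ; 6267 * 0.509 = 3190 ⇒ total 6572
20–39: 4482 * 0.965 = 4325
40–59: 9473 * 0.955 = 9047
60–79: 6267 * 0.941 = 5897
Giving 6572 / 4325 / 9047 / 5897.
[period 4]
Births: 4325 * 0.357 = 1544 ; 9047 * 0.509 = 4605 ⇒ total 6149
20–39: 6572 * 0.965 = 6342
40–59: 4325 * 0.955 = 4130
60–79: 9047 * 0.941 = 8513
Giving 6149 / 6342 / 4130 / 8513.
Total: 38200 → 25134; change = -13066; percentage change = -34.2%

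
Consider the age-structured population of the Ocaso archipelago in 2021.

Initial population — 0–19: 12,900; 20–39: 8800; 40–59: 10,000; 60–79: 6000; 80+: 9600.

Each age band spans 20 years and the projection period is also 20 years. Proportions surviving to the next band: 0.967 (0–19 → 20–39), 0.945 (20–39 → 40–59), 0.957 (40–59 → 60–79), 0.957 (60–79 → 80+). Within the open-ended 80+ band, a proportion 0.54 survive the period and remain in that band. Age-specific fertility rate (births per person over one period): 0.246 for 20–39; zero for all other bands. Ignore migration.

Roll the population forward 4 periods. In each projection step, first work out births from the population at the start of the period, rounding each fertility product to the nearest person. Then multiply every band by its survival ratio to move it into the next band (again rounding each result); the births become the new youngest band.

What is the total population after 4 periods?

(Groups numbered youngest = 1 to oldest = 5.)
[period 1]
Births: 8800 * 0.246 = 2165
Group 2: 12900 * 0.967 = 12474
Group 3: 8800 * 0.945 = 8316
Group 4: 10000 * 0.957 = 9570
Group 5: 6000 * 0.957 + 9600 * 0.54 = 5742 + 5184 = 10926
End of period: [2165, 12474, 8316, 9570, 10926]
[period 2]
Births: 12474 * 0.246 = 3069
Group 2: 2165 * 0.967 = 2094
Group 3: 12474 * 0.945 = 11788
Group 4: 8316 * 0.957 = 7958
Group 5: 9570 * 0.957 + 10926 * 0.54 = 9158 + 5900 = 15058
End of period: [3069, 2094, 11788, 7958, 15058]
[period 3]
Births: 2094 * 0.246 = 515
Group 2: 3069 * 0.967 = 2968
Group 3: 2094 * 0.945 = 1979
Group 4: 11788 * 0.957 = 11281
Group 5: 7958 * 0.957 + 15058 * 0.54 = 7616 + 8131 = 15747
End of period: [515, 2968, 1979, 11281, 15747]
[period 4]
Births: 2968 * 0.246 = 730
Group 2: 515 * 0.967 = 498
Group 3: 2968 * 0.945 = 2805
Group 4: 1979 * 0.957 = 1894
Group 5: 11281 * 0.957 + 15747 * 0.54 = 10796 + 8503 = 19299
End of period: [730, 498, 2805, 1894, 19299]
Total after period 4: 730 + 498 + 2805 + 1894 + 19299 = 25226

25226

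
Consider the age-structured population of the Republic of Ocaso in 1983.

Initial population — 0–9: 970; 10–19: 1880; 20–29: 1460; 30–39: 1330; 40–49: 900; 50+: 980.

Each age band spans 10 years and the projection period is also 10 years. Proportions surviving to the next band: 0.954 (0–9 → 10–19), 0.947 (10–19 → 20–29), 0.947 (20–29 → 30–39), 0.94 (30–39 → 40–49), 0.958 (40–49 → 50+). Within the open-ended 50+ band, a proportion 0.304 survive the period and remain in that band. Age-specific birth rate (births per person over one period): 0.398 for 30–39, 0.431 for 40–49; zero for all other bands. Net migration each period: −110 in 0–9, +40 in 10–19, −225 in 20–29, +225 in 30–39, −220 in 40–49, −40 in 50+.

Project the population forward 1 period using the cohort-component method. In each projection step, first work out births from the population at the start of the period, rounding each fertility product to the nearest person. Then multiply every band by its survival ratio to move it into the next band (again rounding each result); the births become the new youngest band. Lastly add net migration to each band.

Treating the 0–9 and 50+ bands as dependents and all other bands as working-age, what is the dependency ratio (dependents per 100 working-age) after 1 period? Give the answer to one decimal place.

[period 1]
Births: 1330 × 0.398 = 529, 900 × 0.431 = 388 → total 917
10–19: 970 × 0.954 = 925
20–29: 1880 × 0.947 = 1780
30–39: 1460 × 0.947 = 1383
40–49: 1330 × 0.94 = 1250
50+: 900 × 0.958 + 980 × 0.304 = 862 + 298 = 1160
Net migration: 0–9 − 110 → 807; 10–19 + 40 → 965; 20–29 − 225 → 1555; 30–39 + 225 → 1608; 40–49 − 220 → 1030; 50+ − 40 → 1120
→ [807, 965, 1555, 1608, 1030, 1120]
Dependents (band 0–9 + band 50+) = 807 + 1120 = 1927; working-age = 5158; ratio = 1927/5158 × 100 = 37.4

37.4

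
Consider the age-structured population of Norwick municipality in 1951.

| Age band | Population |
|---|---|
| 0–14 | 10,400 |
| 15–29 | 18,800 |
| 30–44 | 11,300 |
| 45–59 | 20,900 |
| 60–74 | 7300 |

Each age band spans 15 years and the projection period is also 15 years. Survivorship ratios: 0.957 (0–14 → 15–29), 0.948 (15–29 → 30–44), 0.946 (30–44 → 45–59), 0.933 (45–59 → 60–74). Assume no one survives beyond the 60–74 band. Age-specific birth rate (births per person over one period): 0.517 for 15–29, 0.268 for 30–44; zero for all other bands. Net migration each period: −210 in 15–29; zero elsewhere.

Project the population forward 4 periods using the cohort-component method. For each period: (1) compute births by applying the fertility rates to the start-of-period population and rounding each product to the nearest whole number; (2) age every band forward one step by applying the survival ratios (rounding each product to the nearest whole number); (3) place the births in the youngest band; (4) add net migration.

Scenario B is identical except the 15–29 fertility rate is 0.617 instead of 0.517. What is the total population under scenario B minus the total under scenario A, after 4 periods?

6656

Call the bands 1 to 5, youngest first.
Period 1.
Births: 18800 * 0.517 = 9720  |  11300 * 0.268 = 3028 → total 12748
Band 2: 10400 * 0.957 = 9953
Band 3: 18800 * 0.948 = 17822
Band 4: 11300 * 0.946 = 10690
Band 5: 20900 * 0.933 = 19500
Net migration: Band 2 − 210 → 9743
→ [12748, 9743, 17822, 10690, 19500]
Period 2.
Births: 9743 * 0.517 = 5037  |  17822 * 0.268 = 4776 → total 9813
Band 2: 12748 * 0.957 = 12200
Band 3: 9743 * 0.948 = 9236
Band 4: 17822 * 0.946 = 16860
Band 5: 10690 * 0.933 = 9974
Net migration: Band 2 − 210 → 11990
→ [9813, 11990, 9236, 16860, 9974]
Period 3.
Births: 11990 * 0.517 = 6199  |  9236 * 0.268 = 2475 → total 8674
Band 2: 9813 * 0.957 = 9391
Band 3: 11990 * 0.948 = 11367
Band 4: 9236 * 0.946 = 8737
Band 5: 16860 * 0.933 = 15730
Net migration: Band 2 − 210 → 9181
→ [8674, 9181, 11367, 8737, 15730]
Period 4.
Births: 9181 * 0.517 = 4747  |  11367 * 0.268 = 3046 → total 7793
Band 2: 8674 * 0.957 = 8301
Band 3: 9181 * 0.948 = 8704
Band 4: 11367 * 0.946 = 10753
Band 5: 8737 * 0.933 = 8152
Net migration: Band 2 − 210 → 8091
→ [7793, 8091, 8704, 10753, 8152]
Scenario A total after 4 periods: 43493
Scenario B projection —
Period 1.
Births: 18800 * 0.617 = 11600  |  11300 * 0.268 = 3028 → total 14628
Band 2: 10400 * 0.957 = 9953
Band 3: 18800 * 0.948 = 17822
Band 4: 11300 * 0.946 = 10690
Band 5: 20900 * 0.933 = 19500
Net migration: Band 2 − 210 → 9743
→ [14628, 9743, 17822, 10690, 19500]
Period 2.
Births: 9743 * 0.617 = 6011  |  17822 * 0.268 = 4776 → total 10787
Band 2: 14628 * 0.957 = 13999
Band 3: 9743 * 0.948 = 9236
Band 4: 17822 * 0.946 = 16860
Band 5: 10690 * 0.933 = 9974
Net migration: Band 2 − 210 → 13789
→ [10787, 13789, 9236, 16860, 9974]
Period 3.
Births: 13789 * 0.617 = 8508  |  9236 * 0.268 = 2475 → total 10983
Band 2: 10787 * 0.957 = 10323
Band 3: 13789 * 0.948 = 13072
Band 4: 9236 * 0.946 = 8737
Band 5: 16860 * 0.933 = 15730
Net migration: Band 2 − 210 → 10113
→ [10983, 10113, 13072, 8737, 15730]
Period 4.
Births: 10113 * 0.617 = 6240  |  13072 * 0.268 = 3503 → total 9743
Band 2: 10983 * 0.957 = 10511
Band 3: 10113 * 0.948 = 9587
Band 4: 13072 * 0.946 = 12366
Band 5: 8737 * 0.933 = 8152
Net migration: Band 2 − 210 → 10301
→ [9743, 10301, 9587, 12366, 8152]
Scenario B total after 4 periods: 50149
Difference B − A = 50149 − 43493 = 6656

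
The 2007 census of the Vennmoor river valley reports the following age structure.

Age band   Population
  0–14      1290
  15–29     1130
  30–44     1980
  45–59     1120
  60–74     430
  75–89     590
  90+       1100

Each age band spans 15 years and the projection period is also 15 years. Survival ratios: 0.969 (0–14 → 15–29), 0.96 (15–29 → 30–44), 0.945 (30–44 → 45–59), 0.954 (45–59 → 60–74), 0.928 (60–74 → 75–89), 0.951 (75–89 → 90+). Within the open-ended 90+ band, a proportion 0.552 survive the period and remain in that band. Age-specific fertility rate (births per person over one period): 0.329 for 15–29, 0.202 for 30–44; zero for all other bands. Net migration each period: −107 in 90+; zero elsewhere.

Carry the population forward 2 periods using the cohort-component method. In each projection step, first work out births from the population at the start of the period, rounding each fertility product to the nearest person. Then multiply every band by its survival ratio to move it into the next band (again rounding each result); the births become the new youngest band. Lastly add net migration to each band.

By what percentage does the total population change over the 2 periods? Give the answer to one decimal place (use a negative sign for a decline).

-5.3

(Bands numbered youngest = 1 to oldest = 7.)
[period 1]
Births: 1130 × 0.329 = 372, 1980 × 0.202 = 400 → total 772
Band 2: 1290 × 0.969 = 1250
Band 3: 1130 × 0.96 = 1085
Band 4: 1980 × 0.945 = 1871
Band 5: 1120 × 0.954 = 1068
Band 6: 430 × 0.928 = 399
Band 7: 590 × 0.951 + 1100 × 0.552 = 561 + 607 = 1168
Net migration: Band 7 − 107 → 1061
End of period: [772, 1250, 1085, 1871, 1068, 399, 1061]
[period 2]
Births: 1250 × 0.329 = 411, 1085 × 0.202 = 219 → total 630
Band 2: 772 × 0.969 = 748
Band 3: 1250 × 0.96 = 1200
Band 4: 1085 × 0.945 = 1025
Band 5: 1871 × 0.954 = 1785
Band 6: 1068 × 0.928 = 991
Band 7: 399 × 0.951 + 1061 × 0.552 = 379 + 586 = 965
Net migration: Band 7 − 107 → 858
End of period: [630, 748, 1200, 1025, 1785, 991, 858]
Total: 7640 → 7237; change = -403; percentage change = -5.3%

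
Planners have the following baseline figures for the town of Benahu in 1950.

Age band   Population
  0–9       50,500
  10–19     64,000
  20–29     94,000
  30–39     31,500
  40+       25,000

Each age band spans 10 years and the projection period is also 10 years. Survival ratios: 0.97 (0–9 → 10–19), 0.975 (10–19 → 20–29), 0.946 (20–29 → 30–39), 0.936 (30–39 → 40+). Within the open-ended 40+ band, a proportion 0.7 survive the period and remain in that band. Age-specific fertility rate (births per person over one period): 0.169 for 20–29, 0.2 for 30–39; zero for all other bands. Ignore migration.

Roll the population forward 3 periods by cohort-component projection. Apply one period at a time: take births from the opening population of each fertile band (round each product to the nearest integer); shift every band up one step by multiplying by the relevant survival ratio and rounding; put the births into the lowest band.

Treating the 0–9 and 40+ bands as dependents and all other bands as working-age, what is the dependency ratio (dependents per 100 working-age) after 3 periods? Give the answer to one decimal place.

Let band 1 be 0–9 through band 5 = 40+.
Period 1:
Births: 94000 × 0.169 = 15886  |  31500 × 0.2 = 6300 → 22186
Band 2: 50500 × 0.97 = 48985
Band 3: 64000 × 0.975 = 62400
Band 4: 94000 × 0.946 = 88924
Band 5: 31500 × 0.936 + 25000 × 0.7 = 29484 + 17500 = 46984
Population now: 0–9=22186, 10–19=48985, 20–29=62400, 30–39=88924, 40+=46984
Period 2:
Births: 62400 × 0.169 = 10546  |  88924 × 0.2 = 17785 → 28331
Band 2: 22186 × 0.97 = 21520
Band 3: 48985 × 0.975 = 47760
Band 4: 62400 × 0.946 = 59030
Band 5: 88924 × 0.936 + 46984 × 0.7 = 83233 + 32889 = 116122
Population now: 0–9=28331, 10–19=21520, 20–29=47760, 30–39=59030, 40+=116122
Period 3:
Births: 47760 × 0.169 = 8071  |  59030 × 0.2 = 11806 → 19877
Band 2: 28331 × 0.97 = 27481
Band 3: 21520 × 0.975 = 20982
Band 4: 47760 × 0.946 = 45181
Band 5: 59030 × 0.936 + 116122 × 0.7 = 55252 + 81285 = 136537
Population now: 0–9=19877, 10–19=27481, 20–29=20982, 30–39=45181, 40+=136537
Dependents (band 0–9 + band 40+) = 19877 + 136537 = 156414; working-age = 93644; ratio = 156414/93644 × 100 = 167.0

167.0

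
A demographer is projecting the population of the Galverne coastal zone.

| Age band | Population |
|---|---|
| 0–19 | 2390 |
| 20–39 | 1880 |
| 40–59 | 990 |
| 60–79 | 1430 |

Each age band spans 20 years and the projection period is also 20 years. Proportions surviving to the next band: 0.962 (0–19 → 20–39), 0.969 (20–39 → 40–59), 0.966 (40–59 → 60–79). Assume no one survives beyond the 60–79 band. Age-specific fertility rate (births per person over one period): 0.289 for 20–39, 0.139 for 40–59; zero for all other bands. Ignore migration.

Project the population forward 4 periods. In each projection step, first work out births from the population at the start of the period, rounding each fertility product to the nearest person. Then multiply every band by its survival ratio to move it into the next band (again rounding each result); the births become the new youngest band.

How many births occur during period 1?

Let band 1 be 0–19 through band 4 = 60–79.
[period 1]
Births: 1880 × 0.289 = 543  |  990 × 0.139 = 138 → 681
Band 2: 2390 × 0.962 = 2299
Band 3: 1880 × 0.969 = 1822
Band 4: 990 × 0.966 = 956
End of period: [681, 2299, 1822, 956]

681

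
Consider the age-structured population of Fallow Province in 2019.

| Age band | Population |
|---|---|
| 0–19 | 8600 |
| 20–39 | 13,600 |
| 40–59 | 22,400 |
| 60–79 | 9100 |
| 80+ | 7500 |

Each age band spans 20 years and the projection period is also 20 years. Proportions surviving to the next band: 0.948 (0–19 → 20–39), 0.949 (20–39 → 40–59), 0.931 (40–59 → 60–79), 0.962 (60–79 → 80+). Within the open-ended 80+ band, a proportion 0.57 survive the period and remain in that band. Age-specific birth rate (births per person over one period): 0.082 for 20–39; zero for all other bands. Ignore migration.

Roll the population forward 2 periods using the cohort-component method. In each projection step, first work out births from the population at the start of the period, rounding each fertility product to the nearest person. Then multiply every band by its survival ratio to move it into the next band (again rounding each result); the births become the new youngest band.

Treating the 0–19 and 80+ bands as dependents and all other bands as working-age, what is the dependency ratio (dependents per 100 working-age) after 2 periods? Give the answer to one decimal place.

(Groups numbered youngest = 1 to oldest = 5.)
— Period 1 —
Births: 13600 * 0.082 = 1115
Group 2: 8600 * 0.948 = 8153
Group 3: 13600 * 0.949 = 12906
Group 4: 22400 * 0.931 = 20854
Group 5: 9100 * 0.962 + 7500 * 0.57 = 8754 + 4275 = 13029
End of period: [1115, 8153, 12906, 20854, 13029]
— Period 2 —
Births: 8153 * 0.082 = 669
Group 2: 1115 * 0.948 = 1057
Group 3: 8153 * 0.949 = 7737
Group 4: 12906 * 0.931 = 12015
Group 5: 20854 * 0.962 + 13029 * 0.57 = 20062 + 7427 = 27489
End of period: [669, 1057, 7737, 12015, 27489]
Dependents (band 0–19 + band 80+) = 669 + 27489 = 28158; working-age = 20809; ratio = 28158/20809 × 100 = 135.3

135.3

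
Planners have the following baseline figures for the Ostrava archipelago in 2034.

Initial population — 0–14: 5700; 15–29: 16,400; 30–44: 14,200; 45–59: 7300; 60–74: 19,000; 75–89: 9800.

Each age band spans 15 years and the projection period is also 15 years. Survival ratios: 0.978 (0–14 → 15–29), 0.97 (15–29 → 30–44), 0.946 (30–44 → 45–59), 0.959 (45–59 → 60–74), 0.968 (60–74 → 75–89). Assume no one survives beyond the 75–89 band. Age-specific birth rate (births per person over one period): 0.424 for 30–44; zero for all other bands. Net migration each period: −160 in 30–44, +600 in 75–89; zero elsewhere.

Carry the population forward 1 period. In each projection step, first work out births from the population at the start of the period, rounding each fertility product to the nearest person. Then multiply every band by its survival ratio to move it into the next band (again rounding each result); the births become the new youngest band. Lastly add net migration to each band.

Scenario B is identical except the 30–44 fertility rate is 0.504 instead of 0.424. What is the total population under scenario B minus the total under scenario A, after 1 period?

1136

— Period 1 —
Births: 14200 × 0.424 = 6021
15–29: 5700 × 0.978 = 5575
30–44: 16400 × 0.97 = 15908
45–59: 14200 × 0.946 = 13433
60–74: 7300 × 0.959 = 7001
75–89: 19000 × 0.968 = 18392
Net migration: 30–44 − 160 → 15748; 75–89 + 600 → 18992
→ [6021, 5575, 15748, 13433, 7001, 18992]
Scenario A total after 1 period: 66770
Scenario B projection —
— Period 1 —
Births: 14200 × 0.504 = 7157
15–29: 5700 × 0.978 = 5575
30–44: 16400 × 0.97 = 15908
45–59: 14200 × 0.946 = 13433
60–74: 7300 × 0.959 = 7001
75–89: 19000 × 0.968 = 18392
Net migration: 30–44 − 160 → 15748; 75–89 + 600 → 18992
→ [7157, 5575, 15748, 13433, 7001, 18992]
Scenario B total after 1 period: 67906
Difference B − A = 67906 − 66770 = 1136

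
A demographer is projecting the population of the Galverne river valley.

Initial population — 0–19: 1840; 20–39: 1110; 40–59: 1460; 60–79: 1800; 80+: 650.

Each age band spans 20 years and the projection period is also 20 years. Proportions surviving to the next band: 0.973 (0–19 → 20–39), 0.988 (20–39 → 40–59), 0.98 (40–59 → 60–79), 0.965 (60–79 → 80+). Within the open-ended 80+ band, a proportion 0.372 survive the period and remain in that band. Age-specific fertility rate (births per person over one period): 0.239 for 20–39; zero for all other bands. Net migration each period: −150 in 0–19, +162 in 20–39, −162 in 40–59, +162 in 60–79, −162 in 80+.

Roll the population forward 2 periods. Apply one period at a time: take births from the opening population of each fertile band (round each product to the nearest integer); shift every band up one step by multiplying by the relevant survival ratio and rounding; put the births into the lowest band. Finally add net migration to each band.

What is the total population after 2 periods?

Period 1:
Births: 1110 × 0.239 = 265
20–39: 1840 × 0.973 = 1790
40–59: 1110 × 0.988 = 1097
60–79: 1460 × 0.98 = 1431
80+: 1800 × 0.965 + 650 × 0.372 = 1737 + 242 = 1979
Net migration: 0–19 − 150 → 115; 20–39 + 162 → 1952; 40–59 − 162 → 935; 60–79 + 162 → 1593; 80+ − 162 → 1817
→ [115, 1952, 935, 1593, 1817]
Period 2:
Births: 1952 × 0.239 = 467
20–39: 115 × 0.973 = 112
40–59: 1952 × 0.988 = 1929
60–79: 935 × 0.98 = 916
80+: 1593 × 0.965 + 1817 × 0.372 = 1537 + 676 = 2213
Net migration: 0–19 − 150 → 317; 20–39 + 162 → 274; 40–59 − 162 → 1767; 60–79 + 162 → 1078; 80+ − 162 → 2051
→ [317, 274, 1767, 1078, 2051]
Total after period 2: 317 + 274 + 1767 + 1078 + 2051 = 5487

5487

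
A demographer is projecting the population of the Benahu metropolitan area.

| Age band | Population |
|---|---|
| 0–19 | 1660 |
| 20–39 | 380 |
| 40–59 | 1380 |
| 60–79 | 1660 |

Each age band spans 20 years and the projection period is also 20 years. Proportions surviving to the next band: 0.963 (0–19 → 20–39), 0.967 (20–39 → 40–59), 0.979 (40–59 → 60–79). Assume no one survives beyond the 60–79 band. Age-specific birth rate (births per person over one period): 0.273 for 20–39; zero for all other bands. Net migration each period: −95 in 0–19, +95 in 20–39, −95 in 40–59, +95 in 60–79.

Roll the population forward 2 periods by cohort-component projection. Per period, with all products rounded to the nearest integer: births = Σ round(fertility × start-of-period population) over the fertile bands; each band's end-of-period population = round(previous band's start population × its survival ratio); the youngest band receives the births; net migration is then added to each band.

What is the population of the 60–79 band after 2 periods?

361

(Bands numbered youngest = 1 to oldest = 4.)
Period 1:
Births: 380 * 0.273 = 104
Band 2: 1660 * 0.963 = 1599
Band 3: 380 * 0.967 = 367
Band 4: 1380 * 0.979 = 1351
Net migration: Band 1 − 95 → 9; Band 2 + 95 → 1694; Band 3 − 95 → 272; Band 4 + 95 → 1446
Giving 9 / 1694 / 272 / 1446.
Period 2:
Births: 1694 * 0.273 = 462
Band 2: 9 * 0.963 = 9
Band 3: 1694 * 0.967 = 1638
Band 4: 272 * 0.979 = 266
Net migration: Band 1 − 95 → 367; Band 2 + 95 → 104; Band 3 − 95 → 1543; Band 4 + 95 → 361
Giving 367 / 104 / 1543 / 361.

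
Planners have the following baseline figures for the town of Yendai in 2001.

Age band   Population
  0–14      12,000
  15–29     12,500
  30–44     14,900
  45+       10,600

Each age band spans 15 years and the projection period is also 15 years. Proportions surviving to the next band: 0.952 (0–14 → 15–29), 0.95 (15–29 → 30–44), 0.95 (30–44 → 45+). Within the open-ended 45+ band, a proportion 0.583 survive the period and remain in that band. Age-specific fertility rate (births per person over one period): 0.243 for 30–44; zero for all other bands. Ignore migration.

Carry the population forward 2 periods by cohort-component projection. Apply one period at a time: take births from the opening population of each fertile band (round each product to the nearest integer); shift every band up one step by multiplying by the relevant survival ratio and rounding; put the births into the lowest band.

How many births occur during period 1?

After projecting period 1:
Births: 14900 * 0.243 = 3621
15–29: 12000 * 0.952 = 11424
30–44: 12500 * 0.95 = 11875
45+: 14900 * 0.95 + 10600 * 0.583 = 14155 + 6180 = 20335
Population now: 0–14=3621, 15–29=11424, 30–44=11875, 45+=20335

3621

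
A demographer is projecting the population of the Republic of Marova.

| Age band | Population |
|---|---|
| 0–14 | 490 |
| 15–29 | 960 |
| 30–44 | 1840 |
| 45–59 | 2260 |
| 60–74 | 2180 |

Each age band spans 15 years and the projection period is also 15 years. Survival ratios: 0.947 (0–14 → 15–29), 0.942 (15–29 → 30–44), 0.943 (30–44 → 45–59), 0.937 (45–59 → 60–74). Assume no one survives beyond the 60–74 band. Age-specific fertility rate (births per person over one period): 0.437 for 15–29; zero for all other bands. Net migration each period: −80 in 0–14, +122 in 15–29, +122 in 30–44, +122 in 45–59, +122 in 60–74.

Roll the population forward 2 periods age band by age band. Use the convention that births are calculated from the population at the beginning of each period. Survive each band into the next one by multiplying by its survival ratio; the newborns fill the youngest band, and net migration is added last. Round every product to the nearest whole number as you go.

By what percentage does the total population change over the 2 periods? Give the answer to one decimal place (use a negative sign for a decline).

-45.1

— Period 1 —
Births: 960 * 0.437 = 420
15–29: 490 * 0.947 = 464
30–44: 960 * 0.942 = 904
45–59: 1840 * 0.943 = 1735
60–74: 2260 * 0.937 = 2118
Net migration: 0–14 − 80 → 340; 15–29 + 122 → 586; 30–44 + 122 → 1026; 45–59 + 122 → 1857; 60–74 + 122 → 2240
End of period: [340, 586, 1026, 1857, 2240]
— Period 2 —
Births: 586 * 0.437 = 256
15–29: 340 * 0.947 = 322
30–44: 586 * 0.942 = 552
45–59: 1026 * 0.943 = 968
60–74: 1857 * 0.937 = 1740
Net migration: 0–14 − 80 → 176; 15–29 + 122 → 444; 30–44 + 122 → 674; 45–59 + 122 → 1090; 60–74 + 122 → 1862
End of period: [176, 444, 674, 1090, 1862]
Total: 7730 → 4246; change = -3484; percentage change = -45.1%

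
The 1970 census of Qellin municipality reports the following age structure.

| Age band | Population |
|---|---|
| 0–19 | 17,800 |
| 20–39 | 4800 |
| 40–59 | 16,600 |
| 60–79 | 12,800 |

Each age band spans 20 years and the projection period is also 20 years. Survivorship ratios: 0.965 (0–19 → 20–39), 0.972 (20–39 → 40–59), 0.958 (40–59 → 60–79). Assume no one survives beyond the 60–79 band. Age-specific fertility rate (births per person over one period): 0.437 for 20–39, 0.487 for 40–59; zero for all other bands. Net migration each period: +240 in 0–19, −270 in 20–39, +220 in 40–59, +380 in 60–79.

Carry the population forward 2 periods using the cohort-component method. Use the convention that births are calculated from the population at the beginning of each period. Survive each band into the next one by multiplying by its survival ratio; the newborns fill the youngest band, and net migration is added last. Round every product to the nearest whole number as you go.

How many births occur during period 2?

9767

After projecting period 1:
Births: 4800 × 0.437 = 2098, 16600 × 0.487 = 8084 ⇒ total 10182
20–39: 17800 × 0.965 = 17177
40–59: 4800 × 0.972 = 4666
60–79: 16600 × 0.958 = 15903
Net migration: 0–19 + 240 → 10422; 20–39 − 270 → 16907; 40–59 + 220 → 4886; 60–79 + 380 → 16283
Giving 10422 / 16907 / 4886 / 16283.
After projecting period 2:
Births: 16907 × 0.437 = 7388, 4886 × 0.487 = 2379 ⇒ total 9767
20–39: 10422 × 0.965 = 10057
40–59: 16907 × 0.972 = 16434
60–79: 4886 × 0.958 = 4681
Net migration: 0–19 + 240 → 10007; 20–39 − 270 → 9787; 40–59 + 220 → 16654; 60–79 + 380 → 5061
Giving 10007 / 9787 / 16654 / 5061.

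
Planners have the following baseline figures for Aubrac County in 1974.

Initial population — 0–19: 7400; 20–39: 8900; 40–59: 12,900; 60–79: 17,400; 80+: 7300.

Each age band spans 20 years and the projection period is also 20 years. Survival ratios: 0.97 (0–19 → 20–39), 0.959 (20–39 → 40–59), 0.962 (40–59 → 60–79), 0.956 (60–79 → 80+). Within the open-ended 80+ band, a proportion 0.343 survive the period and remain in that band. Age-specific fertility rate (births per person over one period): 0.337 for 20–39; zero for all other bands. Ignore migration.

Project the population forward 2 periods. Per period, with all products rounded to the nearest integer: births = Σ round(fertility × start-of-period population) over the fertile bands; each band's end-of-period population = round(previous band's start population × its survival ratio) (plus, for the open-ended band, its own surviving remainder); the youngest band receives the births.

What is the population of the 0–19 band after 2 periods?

Let band 1 be 0–19 through band 5 = 80+.
Period 1.
Births: 8900 * 0.337 = 2999
Band 2: 7400 * 0.97 = 7178
Band 3: 8900 * 0.959 = 8535
Band 4: 12900 * 0.962 = 12410
Band 5: 17400 * 0.956 + 7300 * 0.343 = 16634 + 2504 = 19138
Giving 2999 / 7178 / 8535 / 12410 / 19138.
Period 2.
Births: 7178 * 0.337 = 2419
Band 2: 2999 * 0.97 = 2909
Band 3: 7178 * 0.959 = 6884
Band 4: 8535 * 0.962 = 8211
Band 5: 12410 * 0.956 + 19138 * 0.343 = 11864 + 6564 = 18428
Giving 2419 / 2909 / 6884 / 8211 / 18428.

2419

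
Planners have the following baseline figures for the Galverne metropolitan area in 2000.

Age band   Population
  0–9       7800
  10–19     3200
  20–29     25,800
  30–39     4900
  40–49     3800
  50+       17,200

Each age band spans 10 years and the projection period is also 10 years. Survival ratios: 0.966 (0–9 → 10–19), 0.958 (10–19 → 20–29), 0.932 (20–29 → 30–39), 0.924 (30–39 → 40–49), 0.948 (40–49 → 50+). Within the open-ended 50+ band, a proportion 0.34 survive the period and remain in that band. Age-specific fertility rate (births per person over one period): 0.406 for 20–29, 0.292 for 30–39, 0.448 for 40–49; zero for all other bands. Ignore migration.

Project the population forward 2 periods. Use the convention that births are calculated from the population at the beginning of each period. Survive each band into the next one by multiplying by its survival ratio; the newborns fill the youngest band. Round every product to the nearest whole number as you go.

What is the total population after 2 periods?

Period 1:
Births: 25800 * 0.406 = 10475, 4900 * 0.292 = 1431, 3800 * 0.448 = 1702 → 13608
10–19: 7800 * 0.966 = 7535
20–29: 3200 * 0.958 = 3066
30–39: 25800 * 0.932 = 24046
40–49: 4900 * 0.924 = 4528
50+: 3800 * 0.948 + 17200 * 0.34 = 3602 + 5848 = 9450
→ [13608, 7535, 3066, 24046, 4528, 9450]
Period 2:
Births: 3066 * 0.406 = 1245, 24046 * 0.292 = 7021, 4528 * 0.448 = 2029 → 10295
10–19: 13608 * 0.966 = 13145
20–29: 7535 * 0.958 = 7219
30–39: 3066 * 0.932 = 2858
40–49: 24046 * 0.924 = 22219
50+: 4528 * 0.948 + 9450 * 0.34 = 4293 + 3213 = 7506
→ [10295, 13145, 7219, 2858, 22219, 7506]
Total after period 2: 10295 + 13145 + 7219 + 2858 + 22219 + 7506 = 63242

63242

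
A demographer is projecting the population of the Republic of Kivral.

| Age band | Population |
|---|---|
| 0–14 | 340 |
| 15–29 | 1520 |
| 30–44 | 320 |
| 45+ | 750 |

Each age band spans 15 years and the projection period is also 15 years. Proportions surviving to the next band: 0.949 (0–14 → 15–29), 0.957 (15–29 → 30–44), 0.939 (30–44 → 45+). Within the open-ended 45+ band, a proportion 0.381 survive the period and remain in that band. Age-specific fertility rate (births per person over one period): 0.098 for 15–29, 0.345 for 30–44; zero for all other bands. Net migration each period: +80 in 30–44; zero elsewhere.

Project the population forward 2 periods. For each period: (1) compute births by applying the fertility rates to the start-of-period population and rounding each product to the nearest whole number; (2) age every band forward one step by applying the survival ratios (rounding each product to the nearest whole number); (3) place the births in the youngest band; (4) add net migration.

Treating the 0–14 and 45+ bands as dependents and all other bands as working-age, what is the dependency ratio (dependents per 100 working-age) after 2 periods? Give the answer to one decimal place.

[period 1]
Births: 1520 × 0.098 = 149 ; 320 × 0.345 = 110 ⇒ total 259
15–29: 340 × 0.949 = 323
30–44: 1520 × 0.957 = 1455
45+: 320 × 0.939 + 750 × 0.381 = 300 + 286 = 586
Net migration: 30–44 + 80 → 1535
Giving 259 / 323 / 1535 / 586.
[period 2]
Births: 323 × 0.098 = 32 ; 1535 × 0.345 = 530 ⇒ total 562
15–29: 259 × 0.949 = 246
30–44: 323 × 0.957 = 309
45+: 1535 × 0.939 + 586 × 0.381 = 1441 + 223 = 1664
Net migration: 30–44 + 80 → 389
Giving 562 / 246 / 389 / 1664.
Dependents (band 0–14 + band 45+) = 562 + 1664 = 2226; working-age = 635; ratio = 2226/635 × 100 = 350.6

350.6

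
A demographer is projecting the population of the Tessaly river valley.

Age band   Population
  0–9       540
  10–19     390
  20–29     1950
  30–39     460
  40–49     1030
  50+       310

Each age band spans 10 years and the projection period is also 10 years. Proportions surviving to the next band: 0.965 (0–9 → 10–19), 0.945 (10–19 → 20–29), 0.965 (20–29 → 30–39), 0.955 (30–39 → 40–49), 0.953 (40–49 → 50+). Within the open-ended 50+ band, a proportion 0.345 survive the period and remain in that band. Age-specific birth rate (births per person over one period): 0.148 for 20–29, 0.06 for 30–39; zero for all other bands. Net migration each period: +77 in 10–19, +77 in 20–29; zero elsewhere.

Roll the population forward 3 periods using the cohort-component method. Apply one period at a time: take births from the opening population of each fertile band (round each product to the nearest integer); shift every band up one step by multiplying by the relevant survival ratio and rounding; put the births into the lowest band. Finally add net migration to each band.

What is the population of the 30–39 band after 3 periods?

After projecting period 1:
Births: 1950 * 0.148 = 289  |  460 * 0.06 = 28 → 317
10–19: 540 * 0.965 = 521
20–29: 390 * 0.945 = 369
30–39: 1950 * 0.965 = 1882
40–49: 460 * 0.955 = 439
50+: 1030 * 0.953 + 310 * 0.345 = 982 + 107 = 1089
Net migration: 10–19 + 77 → 598; 20–29 + 77 → 446
Giving 317 / 598 / 446 / 1882 / 439 / 1089.
After projecting period 2:
Births: 446 * 0.148 = 66  |  1882 * 0.06 = 113 → 179
10–19: 317 * 0.965 = 306
20–29: 598 * 0.945 = 565
30–39: 446 * 0.965 = 430
40–49: 1882 * 0.955 = 1797
50+: 439 * 0.953 + 1089 * 0.345 = 418 + 376 = 794
Net migration: 10–19 + 77 → 383; 20–29 + 77 → 642
Giving 179 / 383 / 642 / 430 / 1797 / 794.
After projecting period 3:
Births: 642 * 0.148 = 95  |  430 * 0.06 = 26 → 121
10–19: 179 * 0.965 = 173
20–29: 383 * 0.945 = 362
30–39: 642 * 0.965 = 620
40–49: 430 * 0.955 = 411
50+: 1797 * 0.953 + 794 * 0.345 = 1713 + 274 = 1987
Net migration: 10–19 + 77 → 250; 20–29 + 77 → 439
Giving 121 / 250 / 439 / 620 / 411 / 1987.

620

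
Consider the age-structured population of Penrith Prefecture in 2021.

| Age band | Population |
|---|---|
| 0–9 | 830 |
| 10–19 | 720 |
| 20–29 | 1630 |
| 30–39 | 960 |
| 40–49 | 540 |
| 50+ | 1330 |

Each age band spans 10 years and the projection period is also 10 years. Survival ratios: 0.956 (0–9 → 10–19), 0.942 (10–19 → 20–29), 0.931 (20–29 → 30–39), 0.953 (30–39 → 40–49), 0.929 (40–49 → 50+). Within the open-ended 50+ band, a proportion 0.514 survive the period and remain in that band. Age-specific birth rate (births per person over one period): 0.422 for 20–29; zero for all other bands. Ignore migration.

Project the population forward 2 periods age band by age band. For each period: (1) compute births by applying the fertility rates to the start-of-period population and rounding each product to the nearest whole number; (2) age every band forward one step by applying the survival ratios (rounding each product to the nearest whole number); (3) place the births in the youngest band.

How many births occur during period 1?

688

Period 1:
Births: 1630 * 0.422 = 688
10–19: 830 * 0.956 = 793
20–29: 720 * 0.942 = 678
30–39: 1630 * 0.931 = 1518
40–49: 960 * 0.953 = 915
50+: 540 * 0.929 + 1330 * 0.514 = 502 + 684 = 1186
→ [688, 793, 678, 1518, 915, 1186]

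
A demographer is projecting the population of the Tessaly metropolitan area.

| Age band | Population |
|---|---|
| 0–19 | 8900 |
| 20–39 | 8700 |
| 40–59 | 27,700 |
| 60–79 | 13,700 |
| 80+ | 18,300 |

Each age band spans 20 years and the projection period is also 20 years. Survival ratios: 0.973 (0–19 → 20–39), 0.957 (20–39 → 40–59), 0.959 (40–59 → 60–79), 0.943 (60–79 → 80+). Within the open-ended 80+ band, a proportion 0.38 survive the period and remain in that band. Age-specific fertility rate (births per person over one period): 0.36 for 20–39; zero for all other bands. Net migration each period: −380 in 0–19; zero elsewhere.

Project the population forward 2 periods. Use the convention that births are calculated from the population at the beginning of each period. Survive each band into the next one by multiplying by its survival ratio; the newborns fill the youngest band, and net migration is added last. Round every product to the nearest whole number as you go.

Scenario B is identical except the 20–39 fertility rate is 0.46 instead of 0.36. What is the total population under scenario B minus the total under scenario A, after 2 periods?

Period 1:
Births: 8700 * 0.36 = 3132
20–39: 8900 * 0.973 = 8660
40–59: 8700 * 0.957 = 8326
60–79: 27700 * 0.959 = 26564
80+: 13700 * 0.943 + 18300 * 0.38 = 12919 + 6954 = 19873
Net migration: 0–19 − 380 → 2752
Population now: 0–19=2752, 20–39=8660, 40–59=8326, 60–79=26564, 80+=19873
Period 2:
Births: 8660 * 0.36 = 3118
20–39: 2752 * 0.973 = 2678
40–59: 8660 * 0.957 = 8288
60–79: 8326 * 0.959 = 7985
80+: 26564 * 0.943 + 19873 * 0.38 = 25050 + 7552 = 32602
Net migration: 0–19 − 380 → 2738
Population now: 0–19=2738, 20–39=2678, 40–59=8288, 60–79=7985, 80+=32602
Scenario A total after 2 periods: 54291
Scenario B projection —
Period 1:
Births: 8700 * 0.46 = 4002
20–39: 8900 * 0.973 = 8660
40–59: 8700 * 0.957 = 8326
60–79: 27700 * 0.959 = 26564
80+: 13700 * 0.943 + 18300 * 0.38 = 12919 + 6954 = 19873
Net migration: 0–19 − 380 → 3622
Population now: 0–19=3622, 20–39=8660, 40–59=8326, 60–79=26564, 80+=19873
Period 2:
Births: 8660 * 0.46 = 3984
20–39: 3622 * 0.973 = 3524
40–59: 8660 * 0.957 = 8288
60–79: 8326 * 0.959 = 7985
80+: 26564 * 0.943 + 19873 * 0.38 = 25050 + 7552 = 32602
Net migration: 0–19 − 380 → 3604
Population now: 0–19=3604, 20–39=3524, 40–59=8288, 60–79=7985, 80+=32602
Scenario B total after 2 periods: 56003
Difference B − A = 56003 − 54291 = 1712

1712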